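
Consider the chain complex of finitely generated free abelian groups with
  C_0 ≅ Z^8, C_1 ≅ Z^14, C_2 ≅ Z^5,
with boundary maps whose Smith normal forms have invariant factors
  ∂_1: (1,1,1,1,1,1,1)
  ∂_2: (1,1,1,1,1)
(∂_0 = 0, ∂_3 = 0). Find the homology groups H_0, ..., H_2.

H_0: b_0 = 8 − 0 − 7 = 1; torsion from ∂_1 factors > 1: none. So H_0 ≅ Z.
H_1: b_1 = 14 − 7 − 5 = 2; torsion from ∂_2 factors > 1: none. So H_1 ≅ Z^2.
H_2: b_2 = 5 − 5 − 0 = 0; torsion from ∂_3 factors > 1: none. So H_2 ≅ 0.

H_0 ≅ Z,  H_1 ≅ Z^2,  H_2 = 0.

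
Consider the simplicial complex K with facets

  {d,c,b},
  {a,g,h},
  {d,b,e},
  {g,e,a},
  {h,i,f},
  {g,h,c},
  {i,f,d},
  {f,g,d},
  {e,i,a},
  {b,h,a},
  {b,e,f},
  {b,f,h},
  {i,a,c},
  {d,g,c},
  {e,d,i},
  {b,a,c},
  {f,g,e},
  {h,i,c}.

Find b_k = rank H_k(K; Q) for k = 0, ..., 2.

b_0 = 1, b_1 = 1, b_2 = 0.

Order the vertices as a < b < c < d < e < f < g < h < i. Listing each simplex with vertices in this order, K has dimension 2 with simplices:

  0-simplices (9): a, b, c, d, e, f, g, h, i
  1-simplices (27): ab, ac, ae, ag, ah, ai, bc, bd, be, bf, bh, cd, cg, ch, ci, de, df, dg, di, ef, eg, ei, fg, fh, fi, gh, hi
  2-simplices (18): abc, abh, aci, aeg, aei, agh, bcd, bde, bef, bfh, cdg, cgh, chi, dei, dfg, dfi, efg, fhi

giving chain groups C_0 ≅ Z^9, C_1 ≅ Z^27, C_2 ≅ Z^18.

The boundary map ∂_1: C_1 → C_0 is given by ∂[p,q] = [q] − [p]. For instance
  ∂eg = g − e.
The 9×27 boundary matrix has rank 8 and Smith normal form diag(1,1,1,1,1,1,1,1).

∂_2: C_2 → C_1 maps a triangle to the signed sum of its edges. For instance
  ∂agh = gh − ah + ag,
  ∂abh = bh − ah + ab.
This gives a 27×18 integer matrix of rank 18; reducing to Smith normal form yields diagonal entries (1,1,1,1,1,1,1,1,1,1,1,1,1,1,1,1,1,2).

From H_k ≅ ker(∂_k) / im(∂_{k+1}) we obtain:

  H_0: rank C_0 − rank ∂_1 = 9 − 8 = 1, and the invariant factors of ∂_1 are all 1, so H_0 = Z.
  H_1: rank ker ∂_1 − rank ∂_2 = (27 − 8) − 18 = 1, and ∂_2 has invariant factor 2 > 1, so H_1 = Z ⊕ Z/2Z.
  H_2: rank ker ∂_2 − rank ∂_3 = (18 − 18) − 0 = 0, and there is no ∂_3, so H_2 = 0.

As a check, the Euler characteristic is 9 − 27 + 18 = 0, which agrees with 1 − 1 + 0 = 0.

Hence the Betti numbers are b_0 = 1, b_1 = 1, b_2 = 0.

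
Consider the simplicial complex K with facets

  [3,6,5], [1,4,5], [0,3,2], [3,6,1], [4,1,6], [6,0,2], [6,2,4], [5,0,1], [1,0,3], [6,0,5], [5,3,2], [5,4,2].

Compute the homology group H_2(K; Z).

We work with the vertex ordering 0 < 1 < 2 < 3 < 4 < 5 < 6. The simplices of K, each written with vertices in increasing order, are:

  0-simplices (7): [0], [1], [2], [3], [4], [5], [6]
  1-simplices (18): [0,1], [0,2], [0,3], [0,5], [0,6], [1,3], [1,4], [1,5], [1,6], [2,3], [2,4], [2,5], [2,6], [3,5], [3,6], [4,5], [4,6], [5,6]
  2-simplices (12): [0,1,3], [0,1,5], [0,2,3], [0,2,6], [0,5,6], [1,3,6], [1,4,5], [1,4,6], [2,3,5], [2,4,5], [2,4,6], [3,5,6]

Hence C_0 ≅ Z^7, C_1 ≅ Z^18, C_2 ≅ Z^12.

The boundary map ∂_1: C_1 → C_0 is given by ∂[p,q] = [q] − [p]. For instance
  ∂[0,2] = [2] − [0].
The resulting 7×18 matrix has rank 6, and its Smith normal form has invariant factors (1,1,1,1,1,1).

∂_2: C_2 → C_1 maps a triangle to the signed sum of its edges. For instance
  ∂[3,5,6] = [5,6] − [3,6] + [3,5],
  ∂[2,4,6] = [4,6] − [2,6] + [2,4].
This gives a 18×12 integer matrix of rank 12; reducing to Smith normal form yields diagonal entries (1,1,1,1,1,1,1,1,1,1,1,2).

Now H_k = ker ∂_k / im ∂_{k+1}, so:

  H_2: rank ker ∂_2 − rank ∂_3 = (12 − 12) − 0 = 0, and there is no ∂_3, so H_2 = 0.

H_2 = 0.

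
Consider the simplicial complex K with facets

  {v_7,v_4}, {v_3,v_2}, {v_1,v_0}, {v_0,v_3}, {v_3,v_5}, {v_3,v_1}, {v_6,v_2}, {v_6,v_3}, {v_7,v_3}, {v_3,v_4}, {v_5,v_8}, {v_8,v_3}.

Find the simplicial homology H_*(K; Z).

H_0 ≅ Z,  H_1 ≅ Z^4.

Fix the vertex order v_0 < v_1 < v_2 < v_3 < v_4 < v_5 < v_6 < v_7 < v_8 and write every simplex with vertices in increasing order. Then dim K = 1 and the simplices of K are:

  0-simplices (9): [v_0], [v_1], [v_2], [v_3], [v_4], [v_5], [v_6], [v_7], [v_8]
  1-simplices (12): [v_0,v_1], [v_0,v_3], [v_1,v_3], [v_2,v_3], [v_2,v_6], [v_3,v_4], [v_3,v_5], [v_3,v_6], [v_3,v_7], [v_3,v_8], [v_4,v_7], [v_5,v_8]

so the chain groups are C_0 ≅ Z^9, C_1 ≅ Z^12.

Boundary ∂_1: C_1 → C_0 sends each edge [p,q] (with p < q) to q − p. For instance
  ∂[v_2,v_6] = [v_6] − [v_2].
This gives a 9×12 integer matrix of rank 8; reducing to Smith normal form yields diagonal entries (1,1,1,1,1,1,1,1).

Reading off H_k = ker ∂_k / im ∂_{k+1}:

  H_0: rank C_0 − rank ∂_1 = 9 − 8 = 1, and the invariant factors of ∂_1 are all 1, so H_0 ≅ Z.
  H_1: rank ker ∂_1 − rank ∂_2 = (12 − 8) − 0 = 4, and there is no ∂_2, so H_1 ≅ Z^4.

As a check, the Euler characteristic is 9 − 12 = -3, which agrees with 1 − 4 = -3.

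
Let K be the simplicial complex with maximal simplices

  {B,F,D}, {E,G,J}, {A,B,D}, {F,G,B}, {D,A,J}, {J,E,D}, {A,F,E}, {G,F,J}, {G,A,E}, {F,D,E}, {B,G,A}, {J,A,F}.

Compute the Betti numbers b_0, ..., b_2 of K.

K has 7 vertices, 18 edges, 12 triangles.
rank ∂_0 = 0, rank ∂_1 = 6 ⇒ b_0 = 7 − 0 − 6 = 1; all invariant factors of ∂_1 are 1 so no torsion. So H_0 ≅ Z.
rank ∂_1 = 6, rank ∂_2 = 12 ⇒ b_1 = 18 − 6 − 12 = 0; ∂_2 has invariant factor(s) [2] giving torsion. So H_1 ≅ Z/2.
rank ∂_2 = 12, rank ∂_3 = 0 ⇒ b_2 = 12 − 12 − 0 = 0. So H_2 ≅ 0.

b_0 = 1, b_1 = 0, b_2 = 0.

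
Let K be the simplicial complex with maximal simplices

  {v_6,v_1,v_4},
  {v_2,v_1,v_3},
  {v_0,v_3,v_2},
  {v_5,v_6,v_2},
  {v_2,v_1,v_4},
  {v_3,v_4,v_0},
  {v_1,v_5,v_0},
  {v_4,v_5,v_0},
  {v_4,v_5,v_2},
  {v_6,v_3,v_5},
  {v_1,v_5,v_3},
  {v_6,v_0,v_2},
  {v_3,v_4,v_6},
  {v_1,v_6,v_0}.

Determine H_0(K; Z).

H_0 = Z.

Take the total order v_0 < v_1 < v_2 < v_3 < v_4 < v_5 < v_6 on the vertex set. Then K (dimension 2) consists of the simplices:

  0-simplices (7): [v_0], [v_1], [v_2], [v_3], [v_4], [v_5], [v_6]
  1-simplices (21): (21 of them)
  2-simplices (14): (14 of them)

giving chain groups C_0 ≅ Z^7, C_1 ≅ Z^21, C_2 ≅ Z^14.

Boundary ∂_1: C_1 → C_0 sends each edge [p,q] (with p < q) to q − p. For instance
  ∂[v_1,v_3] = [v_3] − [v_1].
The resulting 7×21 matrix has rank 6, and its Smith normal form has invariant factors (1,1,1,1,1,1).

Boundary ∂_2: C_2 → C_1 maps a triangle to the signed sum of its edges. For instance
  ∂[v_0,v_4,v_5] = [v_4,v_5] − [v_0,v_5] + [v_0,v_4],
  ∂[v_0,v_1,v_5] = [v_1,v_5] − [v_0,v_5] + [v_0,v_1].
As a 21×14 matrix over Z this has rank 13, with invariant factors (1,1,1,1,1,1,1,1,1,1,1,1,1).

Now H_k = ker ∂_k / im ∂_{k+1}, so:

  H_0: rank C_0 − rank ∂_1 = 7 − 6 = 1, and the invariant factors of ∂_1 are all 1, so H_0 ≅ Z.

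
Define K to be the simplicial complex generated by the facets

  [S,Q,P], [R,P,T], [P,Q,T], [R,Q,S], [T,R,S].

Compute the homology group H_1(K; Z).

H_1 = Z.

K has 5 vertices, 10 edges, 5 triangles.
rank ∂_1 = 4, rank ∂_2 = 5 ⇒ b_1 = 10 − 4 − 5 = 1; all invariant factors of ∂_2 are 1 so no torsion. So H_1 = Z.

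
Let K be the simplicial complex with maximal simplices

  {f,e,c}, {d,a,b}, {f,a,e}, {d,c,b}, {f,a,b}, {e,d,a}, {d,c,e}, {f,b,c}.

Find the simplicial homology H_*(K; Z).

H_0 ≅ Z,  H_1 = 0,  H_2 ≅ Z.

We work with the vertex ordering a < b < c < d < e < f. The simplices of K, each written with vertices in increasing order, are:

  0-simplices (6): a, b, c, d, e, f
  1-simplices (12): ab, ad, ae, af, bc, bd, bf, cd, ce, cf, de, ef
  2-simplices (8): abd, abf, ade, aef, bcd, bcf, cde, cef

Hence C_0 ≅ Z^6, C_1 ≅ Z^12, C_2 ≅ Z^8.

∂_1: C_1 → C_0 is given by ∂[p,q] = [q] − [p]. For instance
  ∂de = e − d.
This gives a 6×12 integer matrix of rank 5; reducing to Smith normal form yields diagonal entries (1,1,1,1,1).

∂_2: C_2 → C_1 acts by ∂[p,q,r] = [q,r] − [p,r] + [p,q]. For instance
  ∂ade = de − ae + ad,
  ∂abf = bf − af + ab.
As a 12×8 matrix over Z this has rank 7, with invariant factors (1,1,1,1,1,1,1).

Computing H_k = (kernel of ∂_k) / (image of ∂_{k+1}):

  H_0: rank C_0 − rank ∂_1 = 6 − 5 = 1, and the invariant factors of ∂_1 are all 1, so H_0 = Z.
  H_1: rank ker ∂_1 − rank ∂_2 = (12 − 5) − 7 = 0, and the invariant factors of ∂_2 are all 1, so H_1 = 0.
  H_2: rank ker ∂_2 − rank ∂_3 = (8 − 7) − 0 = 1, and there is no ∂_3, so H_2 = Z.

As a check, the Euler characteristic is 6 − 12 + 8 = 2, which agrees with 1 − 0 + 1 = 2.
(K is a triangulation of the 2-sphere S^2.)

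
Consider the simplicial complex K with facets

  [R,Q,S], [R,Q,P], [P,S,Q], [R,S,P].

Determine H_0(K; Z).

We work with the vertex ordering P < Q < R < S. The simplices of K, each written with vertices in increasing order, are:

  0-simplices (4): P, Q, R, S
  1-simplices (6): PQ, PR, PS, QR, QS, RS
  2-simplices (4): PQR, PQS, PRS, QRS

so the chain groups are C_0 ≅ Z^4, C_1 ≅ Z^6, C_2 ≅ Z^4.

The boundary map ∂_1: C_1 → C_0 sends each edge [p,q] (with p < q) to q − p. For instance
  ∂RS = S − R.
As a 4×6 matrix over Z this has rank 3, with invariant factors (1,1,1).

∂_2: C_2 → C_1 maps a triangle to the signed sum of its edges. For instance
  ∂PQR = QR − PR + PQ,
  ∂QRS = RS − QS + QR.
This gives a 6×4 integer matrix of rank 3; reducing to Smith normal form yields diagonal entries (1,1,1).

From H_k ≅ ker(∂_k) / im(∂_{k+1}) we obtain:

  H_0: rank C_0 − rank ∂_1 = 4 − 3 = 1, and the invariant factors of ∂_1 are all 1, so H_0 = Z.

H_0 = Z.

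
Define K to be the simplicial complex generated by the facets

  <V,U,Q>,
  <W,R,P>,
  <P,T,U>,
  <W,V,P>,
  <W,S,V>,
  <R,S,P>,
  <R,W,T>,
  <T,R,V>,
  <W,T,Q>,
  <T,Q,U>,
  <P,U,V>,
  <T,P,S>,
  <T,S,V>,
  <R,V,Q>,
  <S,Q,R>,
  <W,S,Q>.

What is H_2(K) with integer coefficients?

H_2 ≅ Z.

We work with the vertex ordering P < Q < R < S < T < U < V < W. The simplices of K, each written with vertices in increasing order, are:

  0-simplices (8): P, Q, R, S, T, U, V, W
  1-simplices (24): PR, PS, PT, PU, PV, PW, QR, QS, QT, QU, QV, QW, RS, RT, RV, RW, ST, SV, SW, TU, TV, TW, UV, VW
  2-simplices (16): PRS, PRW, PST, PTU, PUV, PVW, QRS, QRV, QSW, QTU, QTW, QUV, RTV, RTW, STV, SVW

so the chain groups are C_0 ≅ Z^8, C_1 ≅ Z^24, C_2 ≅ Z^16.

Boundary ∂_1: C_1 → C_0 is given by ∂[p,q] = [q] − [p].
The 8×24 boundary matrix has rank 7 and Smith normal form diag(1,1,1,1,1,1,1).

∂_2: C_2 → C_1 acts by ∂[p,q,r] = [q,r] − [p,r] + [p,q]. For instance
  ∂PRW = RW − PW + PR,
  ∂QTU = TU − QU + QT.
This gives a 24×16 integer matrix of rank 15; reducing to Smith normal form yields diagonal entries (1,1,1,1,1,1,1,1,1,1,1,1,1,1,1).

Reading off H_k = ker ∂_k / im ∂_{k+1}:

  H_2: rank ker ∂_2 − rank ∂_3 = (16 − 15) − 0 = 1, and there is no ∂_3, so H_2 = Z.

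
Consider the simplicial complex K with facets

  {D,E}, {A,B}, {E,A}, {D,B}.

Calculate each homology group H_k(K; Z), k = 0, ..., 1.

Fix the vertex order A < B < D < E and write every simplex with vertices in increasing order. Then dim K = 1 and the simplices of K are:

  0-simplices (4): A, B, D, E
  1-simplices (4): AB, AE, BD, DE

so the chain groups are C_0 ≅ Z^4, C_1 ≅ Z^4.

∂_1: C_1 → C_0 maps an edge to its endpoints' difference, ∂[p,q] = q − p.
The 4×4 boundary matrix has rank 3 and Smith normal form diag(1,1,1).

Computing H_k = (kernel of ∂_k) / (image of ∂_{k+1}):

  H_0: rank C_0 − rank ∂_1 = 4 − 3 = 1, and the invariant factors of ∂_1 are all 1, so H_0 = Z.
  H_1: rank ker ∂_1 − rank ∂_2 = (4 − 3) − 0 = 1, and there is no ∂_2, so H_1 = Z.

As a check, the Euler characteristic is 4 − 4 = 0, which agrees with 1 − 1 = 0.

H_0 = Z,  H_1 = Z.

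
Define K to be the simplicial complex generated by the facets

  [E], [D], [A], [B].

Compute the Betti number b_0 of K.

Fix the vertex order A < B < D < E and write every simplex with vertices in increasing order. Then dim K = 0 and the simplices of K are:

  0-simplices (4): A, B, D, E

giving chain groups C_0 ≅ Z^4.

From H_k ≅ ker(∂_k) / im(∂_{k+1}) we obtain:

  H_0: rank C_0 − rank ∂_1 = 4 − 0 = 4, and there is no ∂_1, so H_0 ≅ Z^4.

Hence the Betti numbers are b_0 = 4.

b_0 = 4.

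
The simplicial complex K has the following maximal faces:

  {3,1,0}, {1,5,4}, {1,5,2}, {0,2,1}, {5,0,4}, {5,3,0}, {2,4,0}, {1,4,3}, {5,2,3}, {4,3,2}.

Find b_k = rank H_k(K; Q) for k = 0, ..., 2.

We work with the vertex ordering 0 < 1 < 2 < 3 < 4 < 5. The simplices of K, each written with vertices in increasing order, are:

  0-simplices (6): [0], [1], [2], [3], [4], [5]
  1-simplices (15): [0,1], [0,2], [0,3], [0,4], [0,5], [1,2], [1,3], [1,4], [1,5], [2,3], [2,4], [2,5], [3,4], [3,5], [4,5]
  2-simplices (10): [0,1,2], [0,1,3], [0,2,4], [0,3,5], [0,4,5], [1,2,5], [1,3,4], [1,4,5], [2,3,4], [2,3,5]

so the chain groups are C_0 ≅ Z^6, C_1 ≅ Z^15, C_2 ≅ Z^10.

Boundary ∂_1: C_1 → C_0 maps an edge to its endpoints' difference, ∂[p,q] = q − p.
The resulting 6×15 matrix has rank 5, and its Smith normal form has invariant factors (1,1,1,1,1).

Boundary ∂_2: C_2 → C_1 maps a triangle to the signed sum of its edges. For instance
  ∂[0,4,5] = [4,5] − [0,5] + [0,4],
  ∂[1,3,4] = [3,4] − [1,4] + [1,3].
As a 15×10 matrix over Z this has rank 10, with invariant factors (1,1,1,1,1,1,1,1,1,2).

From H_k ≅ ker(∂_k) / im(∂_{k+1}) we obtain:

  H_0: rank C_0 − rank ∂_1 = 6 − 5 = 1, and the invariant factors of ∂_1 are all 1, so H_0 = Z.
  H_1: rank ker ∂_1 − rank ∂_2 = (15 − 5) − 10 = 0, and ∂_2 has invariant factor 2 > 1, so H_1 = Z/2.
  H_2: rank ker ∂_2 − rank ∂_3 = (10 − 10) − 0 = 0, and there is no ∂_3, so H_2 = 0.

Hence the Betti numbers are b_0 = 1, b_1 = 0, b_2 = 0.

b_0 = 1, b_1 = 0, b_2 = 0.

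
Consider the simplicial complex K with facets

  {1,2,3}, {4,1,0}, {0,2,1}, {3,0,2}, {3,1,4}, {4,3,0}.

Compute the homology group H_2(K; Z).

H_2 ≅ Z.

Fix the vertex order 0 < 1 < 2 < 3 < 4 and write every simplex with vertices in increasing order. Then dim K = 2 and the simplices of K are:

  0-simplices (5): [0], [1], [2], [3], [4]
  1-simplices (9): [0,1], [0,2], [0,3], [0,4], [1,2], [1,3], [1,4], [2,3], [3,4]
  2-simplices (6): [0,1,2], [0,1,4], [0,2,3], [0,3,4], [1,2,3], [1,3,4]

giving chain groups C_0 ≅ Z^5, C_1 ≅ Z^9, C_2 ≅ Z^6.

∂_1: C_1 → C_0 maps an edge to its endpoints' difference, ∂[p,q] = q − p. For instance
  ∂[1,2] = [2] − [1].
As a 5×9 matrix over Z this has rank 4, with invariant factors (1,1,1,1).

Boundary ∂_2: C_2 → C_1 acts by ∂[p,q,r] = [q,r] − [p,r] + [p,q]. For instance
  ∂[0,2,3] = [2,3] − [0,3] + [0,2],
  ∂[1,2,3] = [2,3] − [1,3] + [1,2].
As a 9×6 matrix over Z this has rank 5, with invariant factors (1,1,1,1,1).

Reading off H_k = ker ∂_k / im ∂_{k+1}:

  H_2: rank ker ∂_2 − rank ∂_3 = (6 − 5) − 0 = 1, and there is no ∂_3, so H_2 ≅ Z.

(K is a triangulation of the 2-sphere S^2.)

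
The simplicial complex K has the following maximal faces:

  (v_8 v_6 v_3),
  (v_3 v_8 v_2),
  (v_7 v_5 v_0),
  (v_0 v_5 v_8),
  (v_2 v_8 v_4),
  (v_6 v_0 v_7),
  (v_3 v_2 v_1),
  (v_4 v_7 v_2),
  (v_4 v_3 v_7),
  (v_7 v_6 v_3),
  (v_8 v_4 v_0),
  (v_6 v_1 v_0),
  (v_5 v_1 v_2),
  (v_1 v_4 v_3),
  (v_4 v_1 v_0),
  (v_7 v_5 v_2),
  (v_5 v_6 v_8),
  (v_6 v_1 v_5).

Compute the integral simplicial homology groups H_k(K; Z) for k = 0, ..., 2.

H_0 ≅ Z,  H_1 ≅ Z ⊕ Z/2,  H_2 = 0.

Order the vertices as v_0 < v_1 < v_2 < v_3 < v_4 < v_5 < v_6 < v_7 < v_8. Listing each simplex with vertices in this order, K has dimension 2 with simplices:

  0-simplices (9): [v_0], [v_1], [v_2], [v_3], [v_4], [v_5], [v_6], [v_7], [v_8]
  1-simplices (27): (27 of them)
  2-simplices (18): (18 of them)

giving chain groups C_0 ≅ Z^9, C_1 ≅ Z^27, C_2 ≅ Z^18.

The boundary map ∂_1: C_1 → C_0 maps an edge to its endpoints' difference, ∂[p,q] = q − p.
As a 9×27 matrix over Z this has rank 8, with invariant factors (1,1,1,1,1,1,1,1).

Boundary ∂_2: C_2 → C_1 acts by ∂[p,q,r] = [q,r] − [p,r] + [p,q]. For instance
  ∂[v_0,v_5,v_8] = [v_5,v_8] − [v_0,v_8] + [v_0,v_5],
  ∂[v_2,v_5,v_7] = [v_5,v_7] − [v_2,v_7] + [v_2,v_5].
This gives a 27×18 integer matrix of rank 18; reducing to Smith normal form yields diagonal entries (1,1,1,1,1,1,1,1,1,1,1,1,1,1,1,1,1,2).

Computing H_k = (kernel of ∂_k) / (image of ∂_{k+1}):

  H_0: rank C_0 − rank ∂_1 = 9 − 8 = 1, and the invariant factors of ∂_1 are all 1, so H_0 ≅ Z.
  H_1: rank ker ∂_1 − rank ∂_2 = (27 − 8) − 18 = 1, and ∂_2 has invariant factor 2 > 1, so H_1 ≅ Z ⊕ Z/2.
  H_2: rank ker ∂_2 − rank ∂_3 = (18 − 18) − 0 = 0, and there is no ∂_3, so H_2 ≅ 0.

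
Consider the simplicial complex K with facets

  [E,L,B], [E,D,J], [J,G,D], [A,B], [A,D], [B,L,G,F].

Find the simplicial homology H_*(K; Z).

We work with the vertex ordering A < B < D < E < F < G < J < L. The simplices of K, each written with vertices in increasing order, are:

  0-simplices (8): A, B, D, E, F, G, J, L
  1-simplices (15): AB, AD, BE, BF, BG, BL, DE, DG, DJ, EJ, EL, FG, FL, GJ, GL
  2-simplices (7): BEL, BFG, BFL, BGL, DEJ, DGJ, FGL
  3-simplices (1): BFGL

Hence C_0 ≅ Z^8, C_1 ≅ Z^15, C_2 ≅ Z^7, C_3 ≅ Z^1.

Boundary ∂_1: C_1 → C_0 sends each edge [p,q] (with p < q) to q − p.
The 8×15 boundary matrix has rank 7 and Smith normal form diag(1,1,1,1,1,1,1).

Boundary ∂_2: C_2 → C_1 sends each 2-simplex [p,q,r] to [q,r] − [p,r] + [p,q]. For instance
  ∂BFL = FL − BL + BF,
  ∂BEL = EL − BL + BE.
The resulting 15×7 matrix has rank 6, and its Smith normal form has invariant factors (1,1,1,1,1,1).

∂_3: C_3 → C_2 sends each 3-simplex σ to the alternating sum Σ_i (−1)^i (σ with its i-th vertex removed). For instance
  ∂BFGL = FGL − BGL + BFL − BFG.
As a 7×1 matrix over Z this has rank 1, with invariant factors (1).

Now H_k = ker ∂_k / im ∂_{k+1}, so:

  H_0: rank C_0 − rank ∂_1 = 8 − 7 = 1, and the invariant factors of ∂_1 are all 1, so H_0 = Z.
  H_1: rank ker ∂_1 − rank ∂_2 = (15 − 7) − 6 = 2, and the invariant factors of ∂_2 are all 1, so H_1 = Z^2.
  H_2: rank ker ∂_2 − rank ∂_3 = (7 − 6) − 1 = 0, and the invariant factors of ∂_3 are all 1, so H_2 = 0.
  H_3: rank ker ∂_3 − rank ∂_4 = (1 − 1) − 0 = 0, and there is no ∂_4, so H_3 = 0.

As a check, the Euler characteristic is 8 − 15 + 7 − 1 = -1, which agrees with 1 − 2 + 0 − 0 = -1.

H_0 = Z,  H_1 = Z^2,  H_2 = 0,  H_3 = 0.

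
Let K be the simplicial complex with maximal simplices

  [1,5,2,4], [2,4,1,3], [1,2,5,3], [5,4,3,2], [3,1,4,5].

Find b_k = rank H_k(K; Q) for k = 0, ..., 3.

b_0 = 1, b_1 = 0, b_2 = 0, b_3 = 1.

Take the total order 1 < 2 < 3 < 4 < 5 on the vertex set. Then K (dimension 3) consists of the simplices:

  0-simplices (5): [1], [2], [3], [4], [5]
  1-simplices (10): [1,2], [1,3], [1,4], [1,5], [2,3], [2,4], [2,5], [3,4], [3,5], [4,5]
  2-simplices (10): [1,2,3], [1,2,4], [1,2,5], [1,3,4], [1,3,5], [1,4,5], [2,3,4], [2,3,5], [2,4,5], [3,4,5]
  3-simplices (5): [1,2,3,4], [1,2,3,5], [1,2,4,5], [1,3,4,5], [2,3,4,5]

so the chain groups are C_0 ≅ Z^5, C_1 ≅ Z^10, C_2 ≅ Z^10, C_3 ≅ Z^5.

∂_1: C_1 → C_0 maps an edge to its endpoints' difference, ∂[p,q] = q − p.
The resulting 5×10 matrix has rank 4, and its Smith normal form has invariant factors (1,1,1,1).

Boundary ∂_2: C_2 → C_1 sends each 2-simplex [p,q,r] to [q,r] − [p,r] + [p,q]. For instance
  ∂[2,3,5] = [3,5] − [2,5] + [2,3],
  ∂[1,2,4] = [2,4] − [1,4] + [1,2].
The 10×10 boundary matrix has rank 6 and Smith normal form diag(1,1,1,1,1,1).

∂_3: C_3 → C_2 sends each 3-simplex σ to the alternating sum Σ_i (−1)^i (σ with its i-th vertex removed). For instance
  ∂[1,2,3,4] = [2,3,4] − [1,3,4] + [1,2,4] − [1,2,3],
  ∂[1,2,3,5] = [2,3,5] − [1,3,5] + [1,2,5] − [1,2,3].
This gives a 10×5 integer matrix of rank 4; reducing to Smith normal form yields diagonal entries (1,1,1,1).

Computing H_k = (kernel of ∂_k) / (image of ∂_{k+1}):

  H_0: rank C_0 − rank ∂_1 = 5 − 4 = 1, and the invariant factors of ∂_1 are all 1, so H_0 ≅ Z.
  H_1: rank ker ∂_1 − rank ∂_2 = (10 − 4) − 6 = 0, and the invariant factors of ∂_2 are all 1, so H_1 ≅ 0.
  H_2: rank ker ∂_2 − rank ∂_3 = (10 − 6) − 4 = 0, and the invariant factors of ∂_3 are all 1, so H_2 ≅ 0.
  H_3: rank ker ∂_3 − rank ∂_4 = (5 − 4) − 0 = 1, and there is no ∂_4, so H_3 ≅ Z.

(K is a triangulation of the 3-sphere S^3.)

Hence the Betti numbers are b_0 = 1, b_1 = 0, b_2 = 0, b_3 = 1.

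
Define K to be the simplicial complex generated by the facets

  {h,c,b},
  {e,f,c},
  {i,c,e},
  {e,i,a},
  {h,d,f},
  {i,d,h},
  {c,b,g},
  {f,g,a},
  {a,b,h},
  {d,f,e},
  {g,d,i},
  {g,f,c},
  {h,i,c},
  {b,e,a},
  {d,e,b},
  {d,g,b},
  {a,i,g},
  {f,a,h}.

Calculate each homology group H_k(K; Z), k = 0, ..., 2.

We work with the vertex ordering a < b < c < d < e < f < g < h < i. The simplices of K, each written with vertices in increasing order, are:

  0-simplices (9): a, b, c, d, e, f, g, h, i
  1-simplices (27): ab, ae, af, ag, ah, ai, bc, bd, be, bg, bh, ce, cf, cg, ch, ci, de, df, dg, dh, di, ef, ei, fg, fh, gi, hi
  2-simplices (18): abe, abh, aei, afg, afh, agi, bcg, bch, bde, bdg, cef, cei, cfg, chi, def, dfh, dgi, dhi

Hence C_0 ≅ Z^9, C_1 ≅ Z^27, C_2 ≅ Z^18.

Boundary ∂_1: C_1 → C_0 sends each edge [p,q] (with p < q) to q − p. For instance
  ∂hi = i − h.
This gives a 9×27 integer matrix of rank 8; reducing to Smith normal form yields diagonal entries (1,1,1,1,1,1,1,1).

The boundary map ∂_2: C_2 → C_1 acts by ∂[p,q,r] = [q,r] − [p,r] + [p,q]. For instance
  ∂abh = bh − ah + ab,
  ∂bdg = dg − bg + bd.
The 27×18 boundary matrix has rank 17 and Smith normal form diag(1,1,1,1,1,1,1,1,1,1,1,1,1,1,1,1,1).

Now H_k = ker ∂_k / im ∂_{k+1}, so:

  H_0: rank C_0 − rank ∂_1 = 9 − 8 = 1, and the invariant factors of ∂_1 are all 1, so H_0 = Z.
  H_1: rank ker ∂_1 − rank ∂_2 = (27 − 8) − 17 = 2, and the invariant factors of ∂_2 are all 1, so H_1 = Z^2.
  H_2: rank ker ∂_2 − rank ∂_3 = (18 − 17) − 0 = 1, and there is no ∂_3, so H_2 = Z.

As a check, the Euler characteristic is 9 − 27 + 18 = 0, which agrees with 1 − 2 + 1 = 0.

H_0 ≅ Z,  H_1 ≅ Z^2,  H_2 ≅ Z.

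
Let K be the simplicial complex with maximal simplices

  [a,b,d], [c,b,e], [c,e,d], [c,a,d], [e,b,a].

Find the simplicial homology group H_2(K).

Order the vertices as a < b < c < d < e. Listing each simplex with vertices in this order, K has dimension 2 with simplices:

  0-simplices (5): a, b, c, d, e
  1-simplices (10): ab, ac, ad, ae, bc, bd, be, cd, ce, de
  2-simplices (5): abd, abe, acd, bce, cde

Hence C_0 ≅ Z^5, C_1 ≅ Z^10, C_2 ≅ Z^5.

Boundary ∂_1: C_1 → C_0 sends each edge [p,q] (with p < q) to q − p.
As a 5×10 matrix over Z this has rank 4, with invariant factors (1,1,1,1).

Boundary ∂_2: C_2 → C_1 acts by ∂[p,q,r] = [q,r] − [p,r] + [p,q]. For instance
  ∂acd = cd − ad + ac,
  ∂abd = bd − ad + ab.
This gives a 10×5 integer matrix of rank 5; reducing to Smith normal form yields diagonal entries (1,1,1,1,1).

Computing H_k = (kernel of ∂_k) / (image of ∂_{k+1}):

  H_2: rank ker ∂_2 − rank ∂_3 = (5 − 5) − 0 = 0, and there is no ∂_3, so H_2 = 0.

H_2 = 0.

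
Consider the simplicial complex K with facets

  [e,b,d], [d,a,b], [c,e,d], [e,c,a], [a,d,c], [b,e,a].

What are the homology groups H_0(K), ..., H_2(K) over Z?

H_0 ≅ Z,  H_1 = 0,  H_2 ≅ Z.

Take the total order a < b < c < d < e on the vertex set. Then K (dimension 2) consists of the simplices:

  0-simplices (5): a, b, c, d, e
  1-simplices (9): ab, ac, ad, ae, bd, be, cd, ce, de
  2-simplices (6): abd, abe, acd, ace, bde, cde

Hence C_0 ≅ Z^5, C_1 ≅ Z^9, C_2 ≅ Z^6.

The boundary map ∂_1: C_1 → C_0 is given by ∂[p,q] = [q] − [p].
This gives a 5×9 integer matrix of rank 4; reducing to Smith normal form yields diagonal entries (1,1,1,1).

Boundary ∂_2: C_2 → C_1 maps a triangle to the signed sum of its edges. For instance
  ∂abd = bd − ad + ab,
  ∂ace = ce − ae + ac.
This gives a 9×6 integer matrix of rank 5; reducing to Smith normal form yields diagonal entries (1,1,1,1,1).

Computing H_k = (kernel of ∂_k) / (image of ∂_{k+1}):

  H_0: rank C_0 − rank ∂_1 = 5 − 4 = 1, and the invariant factors of ∂_1 are all 1, so H_0 ≅ Z.
  H_1: rank ker ∂_1 − rank ∂_2 = (9 − 4) − 5 = 0, and the invariant factors of ∂_2 are all 1, so H_1 ≅ 0.
  H_2: rank ker ∂_2 − rank ∂_3 = (6 − 5) − 0 = 1, and there is no ∂_3, so H_2 ≅ Z.

As a check, the Euler characteristic is 5 − 9 + 6 = 2, which agrees with 1 − 0 + 1 = 2.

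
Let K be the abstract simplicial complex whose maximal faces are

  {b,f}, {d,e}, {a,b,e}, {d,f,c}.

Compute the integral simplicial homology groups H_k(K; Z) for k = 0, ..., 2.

We work with the vertex ordering a < b < c < d < e < f. The simplices of K, each written with vertices in increasing order, are:

  0-simplices (6): a, b, c, d, e, f
  1-simplices (8): ab, ae, be, bf, cd, cf, de, df
  2-simplices (2): abe, cdf

so the chain groups are C_0 ≅ Z^6, C_1 ≅ Z^8, C_2 ≅ Z^2.

The boundary map ∂_1: C_1 → C_0 sends each edge [p,q] (with p < q) to q − p. For instance
  ∂de = e − d.
This gives a 6×8 integer matrix of rank 5; reducing to Smith normal form yields diagonal entries (1,1,1,1,1).

Boundary ∂_2: C_2 → C_1 sends each 2-simplex [p,q,r] to [q,r] − [p,r] + [p,q]. For instance
  ∂cdf = df − cf + cd,
  ∂abe = be − ae + ab.
The resulting 8×2 matrix has rank 2, and its Smith normal form has invariant factors (1,1).

Reading off H_k = ker ∂_k / im ∂_{k+1}:

  H_0: rank C_0 − rank ∂_1 = 6 − 5 = 1, and the invariant factors of ∂_1 are all 1, so H_0 ≅ Z.
  H_1: rank ker ∂_1 − rank ∂_2 = (8 − 5) − 2 = 1, and the invariant factors of ∂_2 are all 1, so H_1 ≅ Z.
  H_2: rank ker ∂_2 − rank ∂_3 = (2 − 2) − 0 = 0, and there is no ∂_3, so H_2 ≅ 0.

H_0 = Z,  H_1 = Z,  H_2 = 0.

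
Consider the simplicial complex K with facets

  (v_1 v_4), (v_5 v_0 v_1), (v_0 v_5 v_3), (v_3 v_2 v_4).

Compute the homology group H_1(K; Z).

H_1 = Z.

Take the total order v_0 < v_1 < v_2 < v_3 < v_4 < v_5 on the vertex set. Then K (dimension 2) consists of the simplices:

  0-simplices (6): [v_0], [v_1], [v_2], [v_3], [v_4], [v_5]
  1-simplices (9): [v_0,v_1], [v_0,v_3], [v_0,v_5], [v_1,v_4], [v_1,v_5], [v_2,v_3], [v_2,v_4], [v_3,v_4], [v_3,v_5]
  2-simplices (3): [v_0,v_1,v_5], [v_0,v_3,v_5], [v_2,v_3,v_4]

so the chain groups are C_0 ≅ Z^6, C_1 ≅ Z^9, C_2 ≅ Z^3.

∂_1: C_1 → C_0 maps an edge to its endpoints' difference, ∂[p,q] = q − p.
This gives a 6×9 integer matrix of rank 5; reducing to Smith normal form yields diagonal entries (1,1,1,1,1).

Boundary ∂_2: C_2 → C_1 maps a triangle to the signed sum of its edges. For instance
  ∂[v_2,v_3,v_4] = [v_3,v_4] − [v_2,v_4] + [v_2,v_3],
  ∂[v_0,v_1,v_5] = [v_1,v_5] − [v_0,v_5] + [v_0,v_1].
The resulting 9×3 matrix has rank 3, and its Smith normal form has invariant factors (1,1,1).

From H_k ≅ ker(∂_k) / im(∂_{k+1}) we obtain:

  H_1: rank ker ∂_1 − rank ∂_2 = (9 − 5) − 3 = 1, and the invariant factors of ∂_2 are all 1, so H_1 ≅ Z.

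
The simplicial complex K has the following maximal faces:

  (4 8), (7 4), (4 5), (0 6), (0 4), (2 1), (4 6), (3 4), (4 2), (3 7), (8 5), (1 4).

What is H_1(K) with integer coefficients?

H_1 = Z^4.

K has 9 vertices, 12 edges.
rank ∂_1 = 8, rank ∂_2 = 0 ⇒ b_1 = 12 − 8 − 0 = 4. So H_1 = Z^4.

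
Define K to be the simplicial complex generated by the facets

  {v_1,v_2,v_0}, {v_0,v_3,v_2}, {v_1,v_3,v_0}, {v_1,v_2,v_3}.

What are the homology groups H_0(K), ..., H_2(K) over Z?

H_0 = Z,  H_1 = 0,  H_2 = Z.

Fix the vertex order v_0 < v_1 < v_2 < v_3 and write every simplex with vertices in increasing order. Then dim K = 2 and the simplices of K are:

  0-simplices (4): [v_0], [v_1], [v_2], [v_3]
  1-simplices (6): [v_0,v_1], [v_0,v_2], [v_0,v_3], [v_1,v_2], [v_1,v_3], [v_2,v_3]
  2-simplices (4): [v_0,v_1,v_2], [v_0,v_1,v_3], [v_0,v_2,v_3], [v_1,v_2,v_3]

giving chain groups C_0 ≅ Z^4, C_1 ≅ Z^6, C_2 ≅ Z^4.

The boundary map ∂_1: C_1 → C_0 is given by ∂[p,q] = [q] − [p]. For instance
  ∂[v_0,v_2] = [v_2] − [v_0].
The resulting 4×6 matrix has rank 3, and its Smith normal form has invariant factors (1,1,1).

∂_2: C_2 → C_1 sends each 2-simplex [p,q,r] to [q,r] − [p,r] + [p,q]. For instance
  ∂[v_1,v_2,v_3] = [v_2,v_3] − [v_1,v_3] + [v_1,v_2],
  ∂[v_0,v_2,v_3] = [v_2,v_3] − [v_0,v_3] + [v_0,v_2].
As a 6×4 matrix over Z this has rank 3, with invariant factors (1,1,1).

Now H_k = ker ∂_k / im ∂_{k+1}, so:

  H_0: rank C_0 − rank ∂_1 = 4 − 3 = 1, and the invariant factors of ∂_1 are all 1, so H_0 ≅ Z.
  H_1: rank ker ∂_1 − rank ∂_2 = (6 − 3) − 3 = 0, and the invariant factors of ∂_2 are all 1, so H_1 ≅ 0.
  H_2: rank ker ∂_2 − rank ∂_3 = (4 − 3) − 0 = 1, and there is no ∂_3, so H_2 ≅ Z.

As a check, the Euler characteristic is 4 − 6 + 4 = 2, which agrees with 1 − 0 + 1 = 2.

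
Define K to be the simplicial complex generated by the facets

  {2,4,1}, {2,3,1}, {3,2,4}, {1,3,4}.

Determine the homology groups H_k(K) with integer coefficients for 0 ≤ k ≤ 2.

H_0 ≅ Z,  H_1 = 0,  H_2 ≅ Z.

Order the vertices as 1 < 2 < 3 < 4. Listing each simplex with vertices in this order, K has dimension 2 with simplices:

  0-simplices (4): [1], [2], [3], [4]
  1-simplices (6): [1,2], [1,3], [1,4], [2,3], [2,4], [3,4]
  2-simplices (4): [1,2,3], [1,2,4], [1,3,4], [2,3,4]

Hence C_0 ≅ Z^4, C_1 ≅ Z^6, C_2 ≅ Z^4.

∂_1: C_1 → C_0 maps an edge to its endpoints' difference, ∂[p,q] = q − p. For instance
  ∂[2,4] = [4] − [2].
The 4×6 boundary matrix has rank 3 and Smith normal form diag(1,1,1).

The boundary map ∂_2: C_2 → C_1 acts by ∂[p,q,r] = [q,r] − [p,r] + [p,q]. For instance
  ∂[2,3,4] = [3,4] − [2,4] + [2,3],
  ∂[1,3,4] = [3,4] − [1,4] + [1,3].
As a 6×4 matrix over Z this has rank 3, with invariant factors (1,1,1).

Now H_k = ker ∂_k / im ∂_{k+1}, so:

  H_0: rank C_0 − rank ∂_1 = 4 − 3 = 1, and the invariant factors of ∂_1 are all 1, so H_0 = Z.
  H_1: rank ker ∂_1 − rank ∂_2 = (6 − 3) − 3 = 0, and the invariant factors of ∂_2 are all 1, so H_1 = 0.
  H_2: rank ker ∂_2 − rank ∂_3 = (4 − 3) − 0 = 1, and there is no ∂_3, so H_2 = Z.

(K is a triangulation of the 2-sphere S^2.)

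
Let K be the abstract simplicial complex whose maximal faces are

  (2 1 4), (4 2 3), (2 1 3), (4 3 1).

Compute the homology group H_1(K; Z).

H_1 ≅ 0.

Fix the vertex order 1 < 2 < 3 < 4 and write every simplex with vertices in increasing order. Then dim K = 2 and the simplices of K are:

  0-simplices (4): [1], [2], [3], [4]
  1-simplices (6): [1,2], [1,3], [1,4], [2,3], [2,4], [3,4]
  2-simplices (4): [1,2,3], [1,2,4], [1,3,4], [2,3,4]

so the chain groups are C_0 ≅ Z^4, C_1 ≅ Z^6, C_2 ≅ Z^4.

∂_1: C_1 → C_0 maps an edge to its endpoints' difference, ∂[p,q] = q − p. For instance
  ∂[1,3] = [3] − [1].
The 4×6 boundary matrix has rank 3 and Smith normal form diag(1,1,1).

Boundary ∂_2: C_2 → C_1 maps a triangle to the signed sum of its edges. For instance
  ∂[1,3,4] = [3,4] − [1,4] + [1,3],
  ∂[1,2,3] = [2,3] − [1,3] + [1,2].
This gives a 6×4 integer matrix of rank 3; reducing to Smith normal form yields diagonal entries (1,1,1).

Reading off H_k = ker ∂_k / im ∂_{k+1}:

  H_1: rank ker ∂_1 − rank ∂_2 = (6 − 3) − 3 = 0, and the invariant factors of ∂_2 are all 1, so H_1 ≅ 0.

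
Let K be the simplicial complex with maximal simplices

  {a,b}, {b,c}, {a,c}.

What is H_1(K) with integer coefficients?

We work with the vertex ordering a < b < c. The simplices of K, each written with vertices in increasing order, are:

  0-simplices (3): a, b, c
  1-simplices (3): ab, ac, bc

so the chain groups are C_0 ≅ Z^3, C_1 ≅ Z^3.

The boundary map ∂_1: C_1 → C_0 is given by ∂[p,q] = [q] − [p]. For instance
  ∂bc = c − b.
The 3×3 boundary matrix has rank 2 and Smith normal form diag(1,1).

From H_k ≅ ker(∂_k) / im(∂_{k+1}) we obtain:

  H_1: rank ker ∂_1 − rank ∂_2 = (3 − 2) − 0 = 1, and there is no ∂_2, so H_1 ≅ Z.

H_1 ≅ Z.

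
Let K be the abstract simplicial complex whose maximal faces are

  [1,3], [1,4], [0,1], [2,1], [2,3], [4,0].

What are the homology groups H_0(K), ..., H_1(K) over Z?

H_0 ≅ Z,  H_1 ≅ Z^2.

Order the vertices as 0 < 1 < 2 < 3 < 4. Listing each simplex with vertices in this order, K has dimension 1 with simplices:

  0-simplices (5): [0], [1], [2], [3], [4]
  1-simplices (6): [0,1], [0,4], [1,2], [1,3], [1,4], [2,3]

so the chain groups are C_0 ≅ Z^5, C_1 ≅ Z^6.

Boundary ∂_1: C_1 → C_0 maps an edge to its endpoints' difference, ∂[p,q] = q − p.
This gives a 5×6 integer matrix of rank 4; reducing to Smith normal form yields diagonal entries (1,1,1,1).

Now H_k = ker ∂_k / im ∂_{k+1}, so:

  H_0: rank C_0 − rank ∂_1 = 5 − 4 = 1, and the invariant factors of ∂_1 are all 1, so H_0 = Z.
  H_1: rank ker ∂_1 − rank ∂_2 = (6 − 4) − 0 = 2, and there is no ∂_2, so H_1 = Z^2.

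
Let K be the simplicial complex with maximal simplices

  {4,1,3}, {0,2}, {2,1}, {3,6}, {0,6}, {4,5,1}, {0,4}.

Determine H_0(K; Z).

H_0 ≅ Z.

Fix the vertex order 0 < 1 < 2 < 3 < 4 < 5 < 6 and write every simplex with vertices in increasing order. Then dim K = 2 and the simplices of K are:

  0-simplices (7): [0], [1], [2], [3], [4], [5], [6]
  1-simplices (10): [0,2], [0,4], [0,6], [1,2], [1,3], [1,4], [1,5], [3,4], [3,6], [4,5]
  2-simplices (2): [1,3,4], [1,4,5]

so the chain groups are C_0 ≅ Z^7, C_1 ≅ Z^10, C_2 ≅ Z^2.

The boundary map ∂_1: C_1 → C_0 sends each edge [p,q] (with p < q) to q − p. For instance
  ∂[4,5] = [5] − [4].
This gives a 7×10 integer matrix of rank 6; reducing to Smith normal form yields diagonal entries (1,1,1,1,1,1).

Boundary ∂_2: C_2 → C_1 maps a triangle to the signed sum of its edges. For instance
  ∂[1,3,4] = [3,4] − [1,4] + [1,3],
  ∂[1,4,5] = [4,5] − [1,5] + [1,4].
This gives a 10×2 integer matrix of rank 2; reducing to Smith normal form yields diagonal entries (1,1).

Reading off H_k = ker ∂_k / im ∂_{k+1}:

  H_0: rank C_0 − rank ∂_1 = 7 − 6 = 1, and the invariant factors of ∂_1 are all 1, so H_0 ≅ Z.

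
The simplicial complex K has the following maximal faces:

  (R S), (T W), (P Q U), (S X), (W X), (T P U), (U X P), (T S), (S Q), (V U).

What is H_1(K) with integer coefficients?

Fix the vertex order P < Q < R < S < T < U < V < W < X and write every simplex with vertices in increasing order. Then dim K = 2 and the simplices of K are:

  0-simplices (9): P, Q, R, S, T, U, V, W, X
  1-simplices (14): PQ, PT, PU, PX, QS, QU, RS, ST, SX, TU, TW, UV, UX, WX
  2-simplices (3): PQU, PTU, PUX

giving chain groups C_0 ≅ Z^9, C_1 ≅ Z^14, C_2 ≅ Z^3.

The boundary map ∂_1: C_1 → C_0 is given by ∂[p,q] = [q] − [p].
The 9×14 boundary matrix has rank 8 and Smith normal form diag(1,1,1,1,1,1,1,1).

The boundary map ∂_2: C_2 → C_1 maps a triangle to the signed sum of its edges. For instance
  ∂PTU = TU − PU + PT,
  ∂PUX = UX − PX + PU.
This gives a 14×3 integer matrix of rank 3; reducing to Smith normal form yields diagonal entries (1,1,1).

Reading off H_k = ker ∂_k / im ∂_{k+1}:

  H_1: rank ker ∂_1 − rank ∂_2 = (14 − 8) − 3 = 3, and the invariant factors of ∂_2 are all 1, so H_1 = Z^3.

H_1 ≅ Z^3.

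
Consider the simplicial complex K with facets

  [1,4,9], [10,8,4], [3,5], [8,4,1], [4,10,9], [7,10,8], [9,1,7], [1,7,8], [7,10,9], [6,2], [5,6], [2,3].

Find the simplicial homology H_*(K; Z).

Order the vertices as 1 < 2 < 3 < 4 < 5 < 6 < 7 < 8 < 9 < 10. Listing each simplex with vertices in this order, K has dimension 2 with simplices:

  0-simplices (10): [1], [2], [3], [4], [5], [6], [7], [8], [9], [10]
  1-simplices (16): [1,4], [1,7], [1,8], [1,9], [2,3], [2,6], [3,5], [4,8], [4,9], [4,10], [5,6], [7,8], [7,9], [7,10], [8,10], [9,10]
  2-simplices (8): [1,4,8], [1,4,9], [1,7,8], [1,7,9], [4,8,10], [4,9,10], [7,8,10], [7,9,10]

giving chain groups C_0 ≅ Z^10, C_1 ≅ Z^16, C_2 ≅ Z^8.

∂_1: C_1 → C_0 is given by ∂[p,q] = [q] − [p].
The 10×16 boundary matrix has rank 8 and Smith normal form diag(1,1,1,1,1,1,1,1).

The boundary map ∂_2: C_2 → C_1 sends each 2-simplex [p,q,r] to [q,r] − [p,r] + [p,q]. For instance
  ∂[1,4,8] = [4,8] − [1,8] + [1,4],
  ∂[4,8,10] = [8,10] − [4,10] + [4,8].
The 16×8 boundary matrix has rank 7 and Smith normal form diag(1,1,1,1,1,1,1).

Computing H_k = (kernel of ∂_k) / (image of ∂_{k+1}):

  H_0: rank C_0 − rank ∂_1 = 10 − 8 = 2, and the invariant factors of ∂_1 are all 1, so H_0 ≅ Z^2.
  H_1: rank ker ∂_1 − rank ∂_2 = (16 − 8) − 7 = 1, and the invariant factors of ∂_2 are all 1, so H_1 ≅ Z.
  H_2: rank ker ∂_2 − rank ∂_3 = (8 − 7) − 0 = 1, and there is no ∂_3, so H_2 ≅ Z.

H_0 ≅ Z^2,  H_1 ≅ Z,  H_2 ≅ Z.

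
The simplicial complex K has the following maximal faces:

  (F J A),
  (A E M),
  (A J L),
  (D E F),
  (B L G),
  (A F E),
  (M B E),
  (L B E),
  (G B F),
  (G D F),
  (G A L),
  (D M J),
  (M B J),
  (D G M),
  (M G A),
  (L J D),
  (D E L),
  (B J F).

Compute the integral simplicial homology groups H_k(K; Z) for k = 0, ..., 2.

H_0 = Z,  H_1 = Z^2,  H_2 = Z.

Take the total order A < B < D < E < F < G < J < L < M on the vertex set. Then K (dimension 2) consists of the simplices:

  0-simplices (9): A, B, D, E, F, G, J, L, M
  1-simplices (27): AE, AF, AG, AJ, AL, AM, BE, BF, BG, BJ, BL, BM, DE, DF, DG, DJ, DL, DM, EF, EL, EM, FG, FJ, GL, GM, JL, JM
  2-simplices (18): AEF, AEM, AFJ, AGL, AGM, AJL, BEL, BEM, BFG, BFJ, BGL, BJM, DEF, DEL, DFG, DGM, DJL, DJM

so the chain groups are C_0 ≅ Z^9, C_1 ≅ Z^27, C_2 ≅ Z^18.

Boundary ∂_1: C_1 → C_0 is given by ∂[p,q] = [q] − [p]. For instance
  ∂EM = M − E.
The resulting 9×27 matrix has rank 8, and its Smith normal form has invariant factors (1,1,1,1,1,1,1,1).

Boundary ∂_2: C_2 → C_1 acts by ∂[p,q,r] = [q,r] − [p,r] + [p,q]. For instance
  ∂DFG = FG − DG + DF,
  ∂AFJ = FJ − AJ + AF.
The 27×18 boundary matrix has rank 17 and Smith normal form diag(1,1,1,1,1,1,1,1,1,1,1,1,1,1,1,1,1).

Computing H_k = (kernel of ∂_k) / (image of ∂_{k+1}):

  H_0: rank C_0 − rank ∂_1 = 9 − 8 = 1, and the invariant factors of ∂_1 are all 1, so H_0 ≅ Z.
  H_1: rank ker ∂_1 − rank ∂_2 = (27 − 8) − 17 = 2, and the invariant factors of ∂_2 are all 1, so H_1 ≅ Z^2.
  H_2: rank ker ∂_2 − rank ∂_3 = (18 − 17) − 0 = 1, and there is no ∂_3, so H_2 ≅ Z.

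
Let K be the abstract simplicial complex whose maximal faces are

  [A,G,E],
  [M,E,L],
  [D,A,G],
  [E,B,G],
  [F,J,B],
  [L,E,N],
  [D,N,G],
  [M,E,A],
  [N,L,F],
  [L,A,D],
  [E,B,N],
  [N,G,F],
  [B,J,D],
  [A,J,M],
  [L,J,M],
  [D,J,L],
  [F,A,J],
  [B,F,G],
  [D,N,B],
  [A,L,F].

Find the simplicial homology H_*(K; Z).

Order the vertices as A < B < D < E < F < G < J < L < M < N. Listing each simplex with vertices in this order, K has dimension 2 with simplices:

  0-simplices (10): A, B, D, E, F, G, J, L, M, N
  1-simplices (30): AD, AE, AF, AG, AJ, AL, AM, BD, BE, BF, BG, BJ, BN, DG, DJ, DL, DN, EG, EL, EM, EN, FG, FJ, FL, FN, GN, JL, JM, LM, LN
  2-simplices (20): ADG, ADL, AEG, AEM, AFJ, AFL, AJM, BDJ, BDN, BEG, BEN, BFG, BFJ, DGN, DJL, ELM, ELN, FGN, FLN, JLM

so the chain groups are C_0 ≅ Z^10, C_1 ≅ Z^30, C_2 ≅ Z^20.

∂_1: C_1 → C_0 sends each edge [p,q] (with p < q) to q − p. For instance
  ∂DG = G − D.
This gives a 10×30 integer matrix of rank 9; reducing to Smith normal form yields diagonal entries (1,1,1,1,1,1,1,1,1).

∂_2: C_2 → C_1 maps a triangle to the signed sum of its edges. For instance
  ∂BDJ = DJ − BJ + BD,
  ∂AEG = EG − AG + AE.
The 30×20 boundary matrix has rank 20 and Smith normal form diag(1,1,1,1,1,1,1,1,1,1,1,1,1,1,1,1,1,1,1,2).

Computing H_k = (kernel of ∂_k) / (image of ∂_{k+1}):

  H_0: rank C_0 − rank ∂_1 = 10 − 9 = 1, and the invariant factors of ∂_1 are all 1, so H_0 = Z.
  H_1: rank ker ∂_1 − rank ∂_2 = (30 − 9) − 20 = 1, and ∂_2 has invariant factor 2 > 1, so H_1 = Z ⊕ Z/2.
  H_2: rank ker ∂_2 − rank ∂_3 = (20 − 20) − 0 = 0, and there is no ∂_3, so H_2 = 0.

H_0 ≅ Z,  H_1 ≅ Z ⊕ Z/2,  H_2 = 0.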